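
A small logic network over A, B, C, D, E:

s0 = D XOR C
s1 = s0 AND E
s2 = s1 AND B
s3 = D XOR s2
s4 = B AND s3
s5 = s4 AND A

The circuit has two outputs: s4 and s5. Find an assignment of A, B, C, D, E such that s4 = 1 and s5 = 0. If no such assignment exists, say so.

A=0, B=1, C=1, D=1, E=1

Check with A=0, B=1, C=1, D=1, E=1:
s0 = D XOR C = 1 XOR 1 = 0
s1 = s0 AND E = 0 AND 1 = 0
s2 = s1 AND B = 0 AND 1 = 0
s3 = D XOR s2 = 1 XOR 0 = 1
s4 = B AND s3 = 1 AND 1 = 1
s5 = s4 AND A = 1 AND 0 = 0
So s4 = 1 and s5 = 0.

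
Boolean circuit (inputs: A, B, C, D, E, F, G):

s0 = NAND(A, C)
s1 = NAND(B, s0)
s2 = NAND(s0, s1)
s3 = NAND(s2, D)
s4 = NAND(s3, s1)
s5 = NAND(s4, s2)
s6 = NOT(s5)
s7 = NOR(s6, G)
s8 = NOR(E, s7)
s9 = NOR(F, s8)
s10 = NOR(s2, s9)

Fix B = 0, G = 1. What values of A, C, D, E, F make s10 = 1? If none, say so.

A=0, C=1, D=1, E=0, F=1

Check with B = 0, G = 1 and A=0, C=1, D=1, E=0, F=1:
s0 = NAND(A, C) = NAND(0, 1) = 1
s1 = NAND(B, s0) = NAND(0, 1) = 1
s2 = NAND(s0, s1) = NAND(1, 1) = 0
s3 = NAND(s2, D) = NAND(0, 1) = 1
s4 = NAND(s3, s1) = NAND(1, 1) = 0
s5 = NAND(s4, s2) = NAND(0, 0) = 1
s6 = NOT(s5) = NOT 1 = 0
s7 = NOR(s6, G) = NOR(0, 1) = 0
s8 = NOR(E, s7) = NOR(0, 0) = 1
s9 = NOR(F, s8) = NOR(1, 1) = 0
s10 = NOR(s2, s9) = NOR(0, 0) = 1
So s10 = 1.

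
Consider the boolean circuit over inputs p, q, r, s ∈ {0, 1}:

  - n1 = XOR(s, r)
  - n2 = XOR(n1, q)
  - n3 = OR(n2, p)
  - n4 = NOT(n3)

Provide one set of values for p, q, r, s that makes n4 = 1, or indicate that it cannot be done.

p=0, q=0, r=1, s=1

n4 = NOT(n3) must be 1, so n3 = 0.
n3 = OR(n2, p) must be 0, so both n2 = 0 and p = 0.
Check with p=0, q=0, r=1, s=1:
n1 = XOR(s, r) = XOR(1, 1) = 0
n2 = XOR(n1, q) = XOR(0, 0) = 0
n3 = OR(n2, p) = OR(0, 0) = 0
n4 = NOT(n3) = NOT 0 = 1
So n4 = 1 as required.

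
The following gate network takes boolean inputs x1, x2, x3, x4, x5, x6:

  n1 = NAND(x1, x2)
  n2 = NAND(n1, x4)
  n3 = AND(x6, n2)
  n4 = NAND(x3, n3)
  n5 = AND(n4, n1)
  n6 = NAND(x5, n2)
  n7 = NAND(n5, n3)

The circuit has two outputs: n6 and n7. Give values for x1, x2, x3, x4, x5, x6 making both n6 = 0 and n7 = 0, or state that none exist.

x1=1, x2=0, x3=0, x4=0, x5=1, x6=1

Check with x1=1, x2=0, x3=0, x4=0, x5=1, x6=1:
n1 = NAND(x1, x2) = NAND(1, 0) = 1
n2 = NAND(n1, x4) = NAND(1, 0) = 1
n3 = AND(x6, n2) = AND(1, 1) = 1
n4 = NAND(x3, n3) = NAND(0, 1) = 1
n5 = AND(n4, n1) = AND(1, 1) = 1
n6 = NAND(x5, n2) = NAND(1, 1) = 0
n7 = NAND(n5, n3) = NAND(1, 1) = 0
So n6 = 0 and n7 = 0.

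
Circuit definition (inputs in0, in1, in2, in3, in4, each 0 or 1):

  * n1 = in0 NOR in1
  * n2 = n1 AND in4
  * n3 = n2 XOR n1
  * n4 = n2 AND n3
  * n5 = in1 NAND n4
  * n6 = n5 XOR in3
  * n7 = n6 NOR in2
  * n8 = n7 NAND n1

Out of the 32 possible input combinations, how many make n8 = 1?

n8 = n7 NAND n1 must be 1, so at least one of n7, n1 is 0.
Enumerating the 32 input combinations, 30 give n8 = 1 and 2 give n8 = 0.

30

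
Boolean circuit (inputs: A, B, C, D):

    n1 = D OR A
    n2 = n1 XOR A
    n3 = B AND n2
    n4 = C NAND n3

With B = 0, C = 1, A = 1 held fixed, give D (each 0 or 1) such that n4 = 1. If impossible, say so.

n4 = C NAND n3 must be 1, so at least one of C, n3 is 0.
Check with B = 0, C = 1, A = 1 and D=1:
n1 = D OR A = 1 OR 1 = 1
n2 = n1 XOR A = 1 XOR 1 = 0
n3 = B AND n2 = 0 AND 0 = 0
n4 = C NAND n3 = 1 NAND 0 = 1
So n4 = 1.

D=1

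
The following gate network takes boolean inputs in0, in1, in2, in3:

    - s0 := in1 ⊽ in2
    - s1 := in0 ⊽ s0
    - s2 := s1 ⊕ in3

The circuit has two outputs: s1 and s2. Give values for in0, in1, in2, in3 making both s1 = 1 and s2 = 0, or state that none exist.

Check with in0=0, in1=0, in2=1, in3=1:
s0 = in1 ⊽ in2 = 0 ⊽ 1 = 0
s1 = in0 ⊽ s0 = 0 ⊽ 0 = 1
s2 = s1 ⊕ in3 = 1 ⊕ 1 = 0
So s1 = 1 and s2 = 0.

in0=0, in1=0, in2=1, in3=1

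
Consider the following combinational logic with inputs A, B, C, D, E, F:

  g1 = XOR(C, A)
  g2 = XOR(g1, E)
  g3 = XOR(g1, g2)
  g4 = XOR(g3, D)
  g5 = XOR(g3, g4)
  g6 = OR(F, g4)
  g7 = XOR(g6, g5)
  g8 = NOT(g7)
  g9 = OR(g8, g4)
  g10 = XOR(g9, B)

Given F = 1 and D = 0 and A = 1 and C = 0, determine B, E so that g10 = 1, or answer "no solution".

g10 = XOR(g9, B) must be 1, so g9 and B differ.
Check with F = 1 and D = 0 and A = 1 and C = 0 and B=0, E=1:
g1 = XOR(C, A) = XOR(0, 1) = 1
g2 = XOR(g1, E) = XOR(1, 1) = 0
g3 = XOR(g1, g2) = XOR(1, 0) = 1
g4 = XOR(g3, D) = XOR(1, 0) = 1
g5 = XOR(g3, g4) = XOR(1, 1) = 0
g6 = OR(F, g4) = OR(1, 1) = 1
g7 = XOR(g6, g5) = XOR(1, 0) = 1
g8 = NOT(g7) = NOT 1 = 0
g9 = OR(g8, g4) = OR(0, 1) = 1
g10 = XOR(g9, B) = XOR(1, 0) = 1
So g10 = 1.

B=0 E=1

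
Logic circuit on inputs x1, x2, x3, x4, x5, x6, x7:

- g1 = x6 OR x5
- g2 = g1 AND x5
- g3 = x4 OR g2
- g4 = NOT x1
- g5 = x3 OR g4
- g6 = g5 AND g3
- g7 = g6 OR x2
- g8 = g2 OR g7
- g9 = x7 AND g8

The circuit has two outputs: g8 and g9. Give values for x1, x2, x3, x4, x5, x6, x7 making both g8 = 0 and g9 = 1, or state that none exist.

Across all 128 input combinations, none give both g8 = 0 and g9 = 1.

no solution exists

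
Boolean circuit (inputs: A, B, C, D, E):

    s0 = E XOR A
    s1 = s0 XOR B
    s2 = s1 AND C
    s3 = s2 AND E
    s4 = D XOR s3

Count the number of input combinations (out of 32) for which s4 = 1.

16

s4 = D XOR s3 must be 1, so D and s3 differ.
Enumerating the 32 input combinations, 16 give s4 = 1 and 16 give s4 = 0.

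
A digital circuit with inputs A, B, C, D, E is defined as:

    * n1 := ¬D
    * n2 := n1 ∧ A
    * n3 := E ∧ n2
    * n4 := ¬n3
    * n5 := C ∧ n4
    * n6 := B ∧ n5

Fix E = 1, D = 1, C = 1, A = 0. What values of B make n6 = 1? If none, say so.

n6 = B ∧ n5 must be 1, so both B = 1 and n5 = 1.
Check with E = 1, D = 1, C = 1, A = 0 and B=1:
n1 = ¬D = ¬1 = 0
n2 = n1 ∧ A = 0 ∧ 0 = 0
n3 = E ∧ n2 = 1 ∧ 0 = 0
n4 = ¬n3 = ¬0 = 1
n5 = C ∧ n4 = 1 ∧ 1 = 1
n6 = B ∧ n5 = 1 ∧ 1 = 1
So n6 = 1.

B=1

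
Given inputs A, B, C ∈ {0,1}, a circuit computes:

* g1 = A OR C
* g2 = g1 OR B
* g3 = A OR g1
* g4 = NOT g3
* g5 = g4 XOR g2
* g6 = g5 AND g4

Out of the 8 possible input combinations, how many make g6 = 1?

g6 = g5 AND g4 must be 1, so both g5 = 1 and g4 = 1.
g5 = g4 XOR g2 must be 1, so g4 and g2 differ.
g4 = NOT g3 must be 1, so g3 = 0.
Satisfying assignments:
  A=0, B=0, C=0

1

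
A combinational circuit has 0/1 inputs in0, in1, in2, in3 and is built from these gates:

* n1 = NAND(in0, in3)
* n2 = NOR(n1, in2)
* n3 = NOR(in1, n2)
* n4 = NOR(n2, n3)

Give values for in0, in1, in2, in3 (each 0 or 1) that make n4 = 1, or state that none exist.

in0=1, in1=1, in2=1, in3=0

n4 = NOR(n2, n3) must be 1, so both n2 = 0 and n3 = 0.
n2 = NOR(n1, in2) must be 0, so at least one of n1, in2 is 1.
n3 = NOR(in1, n2) must be 0, so at least one of in1, n2 is 1.
Check with in0=1, in1=1, in2=1, in3=0:
n1 = NAND(in0, in3) = NAND(1, 0) = 1
n2 = NOR(n1, in2) = NOR(1, 1) = 0
n3 = NOR(in1, n2) = NOR(1, 0) = 0
n4 = NOR(n2, n3) = NOR(0, 0) = 1
So n4 = 1 as required.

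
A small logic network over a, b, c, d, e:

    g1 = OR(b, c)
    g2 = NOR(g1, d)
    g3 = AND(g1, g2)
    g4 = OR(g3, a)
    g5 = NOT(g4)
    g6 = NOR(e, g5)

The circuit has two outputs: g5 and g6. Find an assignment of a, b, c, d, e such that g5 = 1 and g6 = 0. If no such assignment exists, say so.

a=0, b=0, c=0, d=0, e=0

Check with a=0, b=0, c=0, d=0, e=0:
g1 = OR(b, c) = OR(0, 0) = 0
g2 = NOR(g1, d) = NOR(0, 0) = 1
g3 = AND(g1, g2) = AND(0, 1) = 0
g4 = OR(g3, a) = OR(0, 0) = 0
g5 = NOT(g4) = NOT 0 = 1
g6 = NOR(e, g5) = NOR(0, 1) = 0
So g5 = 1 and g6 = 0.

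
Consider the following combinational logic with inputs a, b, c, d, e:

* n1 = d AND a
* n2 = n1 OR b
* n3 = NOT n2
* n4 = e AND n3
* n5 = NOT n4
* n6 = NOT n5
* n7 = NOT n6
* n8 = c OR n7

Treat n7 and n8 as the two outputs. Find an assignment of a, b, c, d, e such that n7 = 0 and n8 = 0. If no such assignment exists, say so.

a=0 b=0 c=0 d=0 e=1

Check with a=0 b=0 c=0 d=0 e=1:
n1 = d AND a = 0 AND 0 = 0
n2 = n1 OR b = 0 OR 0 = 0
n3 = NOT n2 = NOT 0 = 1
n4 = e AND n3 = 1 AND 1 = 1
n5 = NOT n4 = NOT 1 = 0
n6 = NOT n5 = NOT 0 = 1
n7 = NOT n6 = NOT 1 = 0
n8 = c OR n7 = 0 OR 0 = 0
So n7 = 0 and n8 = 0.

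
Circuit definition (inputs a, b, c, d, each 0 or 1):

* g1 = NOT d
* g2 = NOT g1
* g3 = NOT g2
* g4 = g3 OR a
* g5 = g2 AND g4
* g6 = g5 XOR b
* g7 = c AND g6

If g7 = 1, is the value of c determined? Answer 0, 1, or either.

g7 = c AND g6 must be 1, so both c = 1 and g6 = 1.
g6 = g5 XOR b must be 1, so g5 and b differ.
Every assignment with g7 = 1 has c = 1; there are 4 such assignment(s).
  a=0, b=1, c=1, d=0
  a=0, b=1, c=1, d=1
  a=1, b=0, c=1, d=1
  a=1, b=1, c=1, d=0

1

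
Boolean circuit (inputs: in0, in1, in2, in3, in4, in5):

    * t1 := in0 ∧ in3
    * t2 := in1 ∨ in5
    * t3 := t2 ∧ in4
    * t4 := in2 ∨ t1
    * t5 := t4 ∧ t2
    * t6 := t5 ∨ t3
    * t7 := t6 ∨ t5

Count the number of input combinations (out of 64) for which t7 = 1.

39

t7 = t6 ∨ t5 must be 1, so at least one of t6, t5 is 1.
Enumerating the 64 input combinations, 39 give t7 = 1 and 25 give t7 = 0.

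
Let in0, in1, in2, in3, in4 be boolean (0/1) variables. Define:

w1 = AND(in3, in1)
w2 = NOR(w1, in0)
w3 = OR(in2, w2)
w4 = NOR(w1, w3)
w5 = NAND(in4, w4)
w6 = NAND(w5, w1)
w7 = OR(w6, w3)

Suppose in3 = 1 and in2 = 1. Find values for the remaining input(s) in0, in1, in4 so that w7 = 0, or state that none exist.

With in3 = 1 and in2 = 1 fixed, none of the 8 settings of in0, in1, in4 give w7 = 0.
For example, with in0=1, in1=0, in4=1:
w1 = AND(in3, in1) = AND(1, 0) = 0
w2 = NOR(w1, in0) = NOR(0, 1) = 0
w3 = OR(in2, w2) = OR(1, 0) = 1
w4 = NOR(w1, w3) = NOR(0, 1) = 0
w5 = NAND(in4, w4) = NAND(1, 0) = 1
w6 = NAND(w5, w1) = NAND(1, 0) = 1
w7 = OR(w6, w3) = OR(1, 1) = 1
giving w7 = 1 ≠ 0.

no solution exists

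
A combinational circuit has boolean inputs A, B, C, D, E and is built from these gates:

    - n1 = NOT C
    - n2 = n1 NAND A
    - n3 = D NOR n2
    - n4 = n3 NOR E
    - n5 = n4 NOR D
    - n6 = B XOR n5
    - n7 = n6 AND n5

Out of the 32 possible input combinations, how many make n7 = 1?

n7 = n6 AND n5 must be 1, so both n6 = 1 and n5 = 1.
Satisfying assignments:
  A=0, B=0, C=0, D=0, E=1
  A=0, B=0, C=1, D=0, E=1
  A=1, B=0, C=0, D=0, E=0
  A=1, B=0, C=0, D=0, E=1
  A=1, B=0, C=1, D=0, E=1

5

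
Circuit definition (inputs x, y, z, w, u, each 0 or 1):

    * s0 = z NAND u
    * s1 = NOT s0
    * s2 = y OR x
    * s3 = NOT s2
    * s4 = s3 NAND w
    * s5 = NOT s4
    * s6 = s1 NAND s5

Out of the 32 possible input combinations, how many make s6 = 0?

1

s6 = s1 NAND s5 must be 0, so both s1 = 1 and s5 = 1.
s1 = NOT s0 must be 1, so s0 = 0.
Satisfying assignments:
  x=0, y=0, z=1, w=1, u=1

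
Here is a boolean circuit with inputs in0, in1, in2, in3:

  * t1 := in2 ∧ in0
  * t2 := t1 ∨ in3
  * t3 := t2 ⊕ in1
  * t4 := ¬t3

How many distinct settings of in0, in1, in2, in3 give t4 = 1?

t4 = ¬t3 must be 1, so t3 = 0.
t3 = t2 ⊕ in1 must be 0, so t2 and in1 are equal.
Enumerating the 16 input combinations, 8 give t4 = 1 and 8 give t4 = 0.

8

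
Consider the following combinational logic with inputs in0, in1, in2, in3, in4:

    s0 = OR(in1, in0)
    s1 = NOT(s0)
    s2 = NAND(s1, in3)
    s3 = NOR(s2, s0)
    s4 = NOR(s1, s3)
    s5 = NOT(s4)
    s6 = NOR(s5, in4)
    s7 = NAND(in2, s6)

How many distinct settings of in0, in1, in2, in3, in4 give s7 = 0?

6

s7 = NAND(in2, s6) must be 0, so both in2 = 1 and s6 = 1.
s6 = NOR(s5, in4) must be 1, so both s5 = 0 and in4 = 0.
s5 = NOT(s4) must be 0, so s4 = 1.
Satisfying assignments:
  in0=0, in1=1, in2=1, in3=0, in4=0
  in0=0, in1=1, in2=1, in3=1, in4=0
  in0=1, in1=0, in2=1, in3=0, in4=0
  in0=1, in1=0, in2=1, in3=1, in4=0
  in0=1, in1=1, in2=1, in3=0, in4=0
  in0=1, in1=1, in2=1, in3=1, in4=0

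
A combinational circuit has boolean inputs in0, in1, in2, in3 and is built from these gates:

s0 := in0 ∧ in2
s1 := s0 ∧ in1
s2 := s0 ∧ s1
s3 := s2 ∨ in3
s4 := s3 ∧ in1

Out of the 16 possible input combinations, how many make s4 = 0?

11

s4 = s3 ∧ in1 must be 0, so at least one of s3, in1 is 0.
Enumerating the 16 input combinations, 11 give s4 = 0 and 5 give s4 = 1.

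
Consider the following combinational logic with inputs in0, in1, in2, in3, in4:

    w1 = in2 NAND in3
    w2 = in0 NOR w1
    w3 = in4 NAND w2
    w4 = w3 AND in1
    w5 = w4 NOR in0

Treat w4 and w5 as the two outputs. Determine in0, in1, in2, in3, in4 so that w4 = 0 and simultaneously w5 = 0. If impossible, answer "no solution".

Check with in0=1 in1=0 in2=1 in3=0 in4=0:
w1 = in2 NAND in3 = 1 NAND 0 = 1
w2 = in0 NOR w1 = 1 NOR 1 = 0
w3 = in4 NAND w2 = 0 NAND 0 = 1
w4 = w3 AND in1 = 1 AND 0 = 0
w5 = w4 NOR in0 = 0 NOR 1 = 0
So w4 = 0 and w5 = 0.

in0=1 in1=0 in2=1 in3=0 in4=0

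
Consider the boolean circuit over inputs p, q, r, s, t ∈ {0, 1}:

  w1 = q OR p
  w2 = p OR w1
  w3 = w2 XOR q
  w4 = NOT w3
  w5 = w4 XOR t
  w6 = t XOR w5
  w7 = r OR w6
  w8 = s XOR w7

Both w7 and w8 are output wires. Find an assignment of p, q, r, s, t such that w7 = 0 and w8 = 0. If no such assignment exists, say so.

Check with p=1, q=0, r=0, s=0, t=0:
w1 = q OR p = 0 OR 1 = 1
w2 = p OR w1 = 1 OR 1 = 1
w3 = w2 XOR q = 1 XOR 0 = 1
w4 = NOT w3 = NOT 1 = 0
w5 = w4 XOR t = 0 XOR 0 = 0
w6 = t XOR w5 = 0 XOR 0 = 0
w7 = r OR w6 = 0 OR 0 = 0
w8 = s XOR w7 = 0 XOR 0 = 0
So w7 = 0 and w8 = 0.

p=1, q=0, r=0, s=0, t=0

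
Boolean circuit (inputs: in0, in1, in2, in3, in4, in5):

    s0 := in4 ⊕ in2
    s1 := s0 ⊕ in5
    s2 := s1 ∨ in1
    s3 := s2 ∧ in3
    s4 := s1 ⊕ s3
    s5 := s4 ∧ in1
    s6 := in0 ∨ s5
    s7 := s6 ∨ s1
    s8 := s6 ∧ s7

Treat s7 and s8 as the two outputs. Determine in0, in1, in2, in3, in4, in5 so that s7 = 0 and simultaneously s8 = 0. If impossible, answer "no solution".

Check with in0=0, in1=1, in2=1, in3=0, in4=0, in5=1:
s0 = in4 ⊕ in2 = 0 ⊕ 1 = 1
s1 = s0 ⊕ in5 = 1 ⊕ 1 = 0
s2 = s1 ∨ in1 = 0 ∨ 1 = 1
s3 = s2 ∧ in3 = 1 ∧ 0 = 0
s4 = s1 ⊕ s3 = 0 ⊕ 0 = 0
s5 = s4 ∧ in1 = 0 ∧ 1 = 0
s6 = in0 ∨ s5 = 0 ∨ 0 = 0
s7 = s6 ∨ s1 = 0 ∨ 0 = 0
s8 = s6 ∧ s7 = 0 ∧ 0 = 0
So s7 = 0 and s8 = 0.

in0=0, in1=1, in2=1, in3=0, in4=0, in5=1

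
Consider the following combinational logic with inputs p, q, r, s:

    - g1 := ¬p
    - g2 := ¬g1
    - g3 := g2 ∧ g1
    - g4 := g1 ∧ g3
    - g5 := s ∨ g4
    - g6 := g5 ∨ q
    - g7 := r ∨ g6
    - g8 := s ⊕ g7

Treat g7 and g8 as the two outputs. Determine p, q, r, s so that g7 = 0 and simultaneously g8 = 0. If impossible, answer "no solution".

Check with p=0 q=0 r=0 s=0:
g1 = ¬p = ¬0 = 1
g2 = ¬g1 = ¬1 = 0
g3 = g2 ∧ g1 = 0 ∧ 1 = 0
g4 = g1 ∧ g3 = 1 ∧ 0 = 0
g5 = s ∨ g4 = 0 ∨ 0 = 0
g6 = g5 ∨ q = 0 ∨ 0 = 0
g7 = r ∨ g6 = 0 ∨ 0 = 0
g8 = s ⊕ g7 = 0 ⊕ 0 = 0
So g7 = 0 and g8 = 0.

p=0 q=0 r=0 s=0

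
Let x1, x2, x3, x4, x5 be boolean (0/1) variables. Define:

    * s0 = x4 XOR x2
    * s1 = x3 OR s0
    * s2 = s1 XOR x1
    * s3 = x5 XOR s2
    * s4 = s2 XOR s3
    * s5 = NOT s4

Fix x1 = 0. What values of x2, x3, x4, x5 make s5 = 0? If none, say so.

x2=1, x3=1, x4=1, x5=1

Check with x1 = 0 and x2=1, x3=1, x4=1, x5=1:
s0 = x4 XOR x2 = 1 XOR 1 = 0
s1 = x3 OR s0 = 1 OR 0 = 1
s2 = s1 XOR x1 = 1 XOR 0 = 1
s3 = x5 XOR s2 = 1 XOR 1 = 0
s4 = s2 XOR s3 = 1 XOR 0 = 1
s5 = NOT s4 = NOT 1 = 0
So s5 = 0.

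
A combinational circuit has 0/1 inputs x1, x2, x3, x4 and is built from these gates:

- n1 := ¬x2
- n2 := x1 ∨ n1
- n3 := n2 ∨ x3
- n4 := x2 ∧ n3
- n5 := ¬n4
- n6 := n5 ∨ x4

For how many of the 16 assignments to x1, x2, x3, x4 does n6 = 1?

13

n6 = n5 ∨ x4 must be 1, so at least one of n5, x4 is 1.
Enumerating the 16 input combinations, 13 give n6 = 1 and 3 give n6 = 0.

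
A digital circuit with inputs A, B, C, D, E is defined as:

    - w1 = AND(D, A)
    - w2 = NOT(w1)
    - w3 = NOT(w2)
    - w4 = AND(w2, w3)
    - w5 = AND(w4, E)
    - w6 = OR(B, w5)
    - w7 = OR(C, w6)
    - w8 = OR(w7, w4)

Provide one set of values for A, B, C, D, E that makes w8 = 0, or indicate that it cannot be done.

Check with A=0, B=0, C=0, D=0, E=0:
w1 = AND(D, A) = AND(0, 0) = 0
w2 = NOT(w1) = NOT 0 = 1
w3 = NOT(w2) = NOT 1 = 0
w4 = AND(w2, w3) = AND(1, 0) = 0
w5 = AND(w4, E) = AND(0, 0) = 0
w6 = OR(B, w5) = OR(0, 0) = 0
w7 = OR(C, w6) = OR(0, 0) = 0
w8 = OR(w7, w4) = OR(0, 0) = 0
So w8 = 0 as required.

A=0, B=0, C=0, D=0, E=0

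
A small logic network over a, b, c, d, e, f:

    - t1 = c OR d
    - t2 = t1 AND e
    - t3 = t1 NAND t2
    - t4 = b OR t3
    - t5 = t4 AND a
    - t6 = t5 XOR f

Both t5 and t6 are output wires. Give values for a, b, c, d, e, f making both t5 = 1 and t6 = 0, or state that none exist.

a=1 b=0 c=0 d=0 e=1 f=1

Check with a=1 b=0 c=0 d=0 e=1 f=1:
t1 = c OR d = 0 OR 0 = 0
t2 = t1 AND e = 0 AND 1 = 0
t3 = t1 NAND t2 = 0 NAND 0 = 1
t4 = b OR t3 = 0 OR 1 = 1
t5 = t4 AND a = 1 AND 1 = 1
t6 = t5 XOR f = 1 XOR 1 = 0
So t5 = 1 and t6 = 0.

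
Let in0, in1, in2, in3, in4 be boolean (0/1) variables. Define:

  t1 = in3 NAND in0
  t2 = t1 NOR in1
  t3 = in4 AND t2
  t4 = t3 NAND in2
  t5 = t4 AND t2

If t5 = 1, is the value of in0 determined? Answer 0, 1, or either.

t5 = t4 AND t2 must be 1, so both t4 = 1 and t2 = 1.
Every assignment with t5 = 1 has in0 = 1; there are 3 such assignment(s).
  in0=1, in1=0, in2=0, in3=1, in4=0
  in0=1, in1=0, in2=0, in3=1, in4=1
  in0=1, in1=0, in2=1, in3=1, in4=0

1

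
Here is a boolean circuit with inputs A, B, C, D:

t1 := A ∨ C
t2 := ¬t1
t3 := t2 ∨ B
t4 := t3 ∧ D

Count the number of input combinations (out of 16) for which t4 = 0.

11

t4 = t3 ∧ D must be 0, so at least one of t3, D is 0.
Enumerating the 16 input combinations, 11 give t4 = 0 and 5 give t4 = 1.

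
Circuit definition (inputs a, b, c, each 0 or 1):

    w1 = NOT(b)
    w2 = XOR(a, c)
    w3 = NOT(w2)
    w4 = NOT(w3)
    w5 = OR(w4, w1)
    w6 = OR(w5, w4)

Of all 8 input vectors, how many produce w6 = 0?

w6 = OR(w5, w4) must be 0, so both w5 = 0 and w4 = 0.
w5 = OR(w4, w1) must be 0, so both w4 = 0 and w1 = 0.
w4 = NOT(w3) must be 0, so w3 = 1.
Satisfying assignments:
  a=0, b=1, c=0
  a=1, b=1, c=1

2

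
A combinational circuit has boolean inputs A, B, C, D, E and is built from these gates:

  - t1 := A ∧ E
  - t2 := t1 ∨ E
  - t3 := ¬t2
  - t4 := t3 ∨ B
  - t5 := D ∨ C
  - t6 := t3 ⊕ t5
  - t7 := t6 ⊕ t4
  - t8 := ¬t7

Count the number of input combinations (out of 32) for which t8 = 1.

12

t8 = ¬t7 must be 1, so t7 = 0.
t7 = t6 ⊕ t4 must be 0, so t6 and t4 are equal.
Enumerating the 32 input combinations, 12 give t8 = 1 and 20 give t8 = 0.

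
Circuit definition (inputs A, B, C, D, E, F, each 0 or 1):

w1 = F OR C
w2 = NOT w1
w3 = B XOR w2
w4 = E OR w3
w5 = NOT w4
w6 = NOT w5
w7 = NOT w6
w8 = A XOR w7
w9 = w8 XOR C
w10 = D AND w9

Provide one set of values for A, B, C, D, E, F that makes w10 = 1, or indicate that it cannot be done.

A=1, B=1, C=0, D=1, E=0, F=1

Check with A=1, B=1, C=0, D=1, E=0, F=1:
w1 = F OR C = 1 OR 0 = 1
w2 = NOT w1 = NOT 1 = 0
w3 = B XOR w2 = 1 XOR 0 = 1
w4 = E OR w3 = 0 OR 1 = 1
w5 = NOT w4 = NOT 1 = 0
w6 = NOT w5 = NOT 0 = 1
w7 = NOT w6 = NOT 1 = 0
w8 = A XOR w7 = 1 XOR 0 = 1
w9 = w8 XOR C = 1 XOR 0 = 1
w10 = D AND w9 = 1 AND 1 = 1
So w10 = 1 as required.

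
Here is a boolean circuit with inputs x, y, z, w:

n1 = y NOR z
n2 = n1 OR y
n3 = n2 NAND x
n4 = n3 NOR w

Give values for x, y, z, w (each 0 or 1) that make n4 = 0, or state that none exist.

n4 = n3 NOR w must be 0, so at least one of n3, w is 1.
Check with x=1, y=1, z=1, w=1:
n1 = y NOR z = 1 NOR 1 = 0
n2 = n1 OR y = 0 OR 1 = 1
n3 = n2 NAND x = 1 NAND 1 = 0
n4 = n3 NOR w = 0 NOR 1 = 0
So n4 = 0 as required.

x=1, y=1, z=1, w=1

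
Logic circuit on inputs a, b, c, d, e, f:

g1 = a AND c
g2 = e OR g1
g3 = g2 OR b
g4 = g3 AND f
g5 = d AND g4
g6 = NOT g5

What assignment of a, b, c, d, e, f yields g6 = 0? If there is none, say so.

Check with a=1, b=1, c=0, d=1, e=0, f=1:
g1 = a AND c = 1 AND 0 = 0
g2 = e OR g1 = 0 OR 0 = 0
g3 = g2 OR b = 0 OR 1 = 1
g4 = g3 AND f = 1 AND 1 = 1
g5 = d AND g4 = 1 AND 1 = 1
g6 = NOT g5 = NOT 1 = 0
So g6 = 0 as required.

a=1, b=1, c=0, d=1, e=0, f=1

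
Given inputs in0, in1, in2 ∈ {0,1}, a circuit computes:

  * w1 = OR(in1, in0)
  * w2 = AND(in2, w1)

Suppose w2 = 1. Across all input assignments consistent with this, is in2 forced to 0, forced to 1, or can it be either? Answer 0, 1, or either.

w2 = AND(in2, w1) must be 1, so both in2 = 1 and w1 = 1.
w1 = OR(in1, in0) must be 1, so at least one of in1, in0 is 1.
Every assignment with w2 = 1 has in2 = 1; there are 3 such assignment(s).
  in0=0, in1=1, in2=1
  in0=1, in1=0, in2=1
  in0=1, in1=1, in2=1

1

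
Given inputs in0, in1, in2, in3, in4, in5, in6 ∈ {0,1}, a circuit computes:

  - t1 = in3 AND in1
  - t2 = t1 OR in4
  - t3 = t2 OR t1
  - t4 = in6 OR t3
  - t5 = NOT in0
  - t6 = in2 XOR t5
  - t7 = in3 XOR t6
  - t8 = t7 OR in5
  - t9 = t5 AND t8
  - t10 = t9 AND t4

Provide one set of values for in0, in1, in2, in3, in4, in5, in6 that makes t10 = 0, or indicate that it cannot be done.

in0=1 in1=1 in2=0 in3=1 in4=0 in5=0 in6=1

t10 = t9 AND t4 must be 0, so at least one of t9, t4 is 0.
Check with in0=1 in1=1 in2=0 in3=1 in4=0 in5=0 in6=1:
t1 = in3 AND in1 = 1 AND 1 = 1
t2 = t1 OR in4 = 1 OR 0 = 1
t3 = t2 OR t1 = 1 OR 1 = 1
t4 = in6 OR t3 = 1 OR 1 = 1
t5 = NOT in0 = NOT 1 = 0
t6 = in2 XOR t5 = 0 XOR 0 = 0
t7 = in3 XOR t6 = 1 XOR 0 = 1
t8 = t7 OR in5 = 1 OR 0 = 1
t9 = t5 AND t8 = 0 AND 1 = 0
t10 = t9 AND t4 = 0 AND 1 = 0
So t10 = 0 as required.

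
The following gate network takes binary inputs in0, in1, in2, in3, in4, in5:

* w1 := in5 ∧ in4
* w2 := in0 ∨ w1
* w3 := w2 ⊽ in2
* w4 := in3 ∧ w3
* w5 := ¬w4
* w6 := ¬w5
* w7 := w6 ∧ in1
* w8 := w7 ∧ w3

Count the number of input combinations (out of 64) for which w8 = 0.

w8 = w7 ∧ w3 must be 0, so at least one of w7, w3 is 0.
Enumerating the 64 input combinations, 61 give w8 = 0 and 3 give w8 = 1.

61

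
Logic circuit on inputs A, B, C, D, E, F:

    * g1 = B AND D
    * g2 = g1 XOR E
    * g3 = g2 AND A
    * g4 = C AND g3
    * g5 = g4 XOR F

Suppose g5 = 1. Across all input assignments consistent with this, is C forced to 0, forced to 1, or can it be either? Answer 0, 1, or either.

Both values of C occur among assignments with g5 = 1:
  C=0: A=0, B=0, C=0, D=0, E=0, F=1
  C=1: A=0, B=0, C=1, D=0, E=0, F=1

either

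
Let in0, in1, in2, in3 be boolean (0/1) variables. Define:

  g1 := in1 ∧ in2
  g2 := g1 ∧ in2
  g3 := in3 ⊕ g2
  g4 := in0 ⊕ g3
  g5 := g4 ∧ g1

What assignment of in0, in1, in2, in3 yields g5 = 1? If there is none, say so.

g5 = g4 ∧ g1 must be 1, so both g4 = 1 and g1 = 1.
g4 = in0 ⊕ g3 must be 1, so in0 and g3 differ.
Check with in0=0, in1=1, in2=1, in3=0:
g1 = in1 ∧ in2 = 1 ∧ 1 = 1
g2 = g1 ∧ in2 = 1 ∧ 1 = 1
g3 = in3 ⊕ g2 = 0 ⊕ 1 = 1
g4 = in0 ⊕ g3 = 0 ⊕ 1 = 1
g5 = g4 ∧ g1 = 1 ∧ 1 = 1
So g5 = 1 as required.

in0=0, in1=1, in2=1, in3=0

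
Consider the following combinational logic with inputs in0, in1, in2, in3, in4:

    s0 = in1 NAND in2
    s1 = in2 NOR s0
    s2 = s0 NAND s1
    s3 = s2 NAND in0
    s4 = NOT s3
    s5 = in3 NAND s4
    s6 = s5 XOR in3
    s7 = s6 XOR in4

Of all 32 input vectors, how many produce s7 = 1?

16

s7 = s6 XOR in4 must be 1, so s6 and in4 differ.
Enumerating the 32 input combinations, 16 give s7 = 1 and 16 give s7 = 0.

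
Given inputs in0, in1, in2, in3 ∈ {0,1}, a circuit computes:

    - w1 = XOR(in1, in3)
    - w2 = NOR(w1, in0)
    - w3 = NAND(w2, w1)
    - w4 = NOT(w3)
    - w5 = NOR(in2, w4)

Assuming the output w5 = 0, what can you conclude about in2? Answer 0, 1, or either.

1

w5 = NOR(in2, w4) must be 0, so at least one of in2, w4 is 1.
Every assignment with w5 = 0 has in2 = 1; there are 8 such assignment(s).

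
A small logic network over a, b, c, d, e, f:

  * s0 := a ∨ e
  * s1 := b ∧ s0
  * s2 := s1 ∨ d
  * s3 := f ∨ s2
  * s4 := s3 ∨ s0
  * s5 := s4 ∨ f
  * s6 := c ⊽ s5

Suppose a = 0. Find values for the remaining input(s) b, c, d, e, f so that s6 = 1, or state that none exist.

b=0 c=0 d=0 e=0 f=0

Check with a = 0 and b=0, c=0, d=0, e=0, f=0:
s0 = a ∨ e = 0 ∨ 0 = 0
s1 = b ∧ s0 = 0 ∧ 0 = 0
s2 = s1 ∨ d = 0 ∨ 0 = 0
s3 = f ∨ s2 = 0 ∨ 0 = 0
s4 = s3 ∨ s0 = 0 ∨ 0 = 0
s5 = s4 ∨ f = 0 ∨ 0 = 0
s6 = c ⊽ s5 = 0 ⊽ 0 = 1
So s6 = 1.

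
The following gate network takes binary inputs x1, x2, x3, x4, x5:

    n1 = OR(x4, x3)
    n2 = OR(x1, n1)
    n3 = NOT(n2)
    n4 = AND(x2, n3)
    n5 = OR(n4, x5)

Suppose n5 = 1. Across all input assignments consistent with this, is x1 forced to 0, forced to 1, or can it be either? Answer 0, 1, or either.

Both values of x1 occur among assignments with n5 = 1:
  x1=0: x1=0, x2=0, x3=0, x4=0, x5=1
  x1=1: x1=1, x2=0, x3=0, x4=0, x5=1

either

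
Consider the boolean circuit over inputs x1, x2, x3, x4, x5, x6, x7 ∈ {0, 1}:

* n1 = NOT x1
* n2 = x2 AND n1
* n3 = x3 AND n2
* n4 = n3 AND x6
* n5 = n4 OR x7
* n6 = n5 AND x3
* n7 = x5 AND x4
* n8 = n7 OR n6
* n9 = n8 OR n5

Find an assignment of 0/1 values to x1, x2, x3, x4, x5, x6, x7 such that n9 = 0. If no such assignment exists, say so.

n9 = n8 OR n5 must be 0, so both n8 = 0 and n5 = 0.
Check with x1=1, x2=0, x3=1, x4=0, x5=0, x6=0, x7=0:
n1 = NOT x1 = NOT 1 = 0
n2 = x2 AND n1 = 0 AND 0 = 0
n3 = x3 AND n2 = 1 AND 0 = 0
n4 = n3 AND x6 = 0 AND 0 = 0
n5 = n4 OR x7 = 0 OR 0 = 0
n6 = n5 AND x3 = 0 AND 1 = 0
n7 = x5 AND x4 = 0 AND 0 = 0
n8 = n7 OR n6 = 0 OR 0 = 0
n9 = n8 OR n5 = 0 OR 0 = 0
So n9 = 0 as required.

x1=1, x2=0, x3=1, x4=0, x5=0, x6=0, x7=0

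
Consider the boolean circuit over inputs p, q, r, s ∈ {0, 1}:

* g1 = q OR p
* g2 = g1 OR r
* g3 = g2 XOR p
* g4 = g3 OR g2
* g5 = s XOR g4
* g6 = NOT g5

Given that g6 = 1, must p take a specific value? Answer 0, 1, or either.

Both values of p occur among assignments with g6 = 1:
  p=0: p=0, q=0, r=0, s=0
  p=1: p=1, q=0, r=0, s=1

either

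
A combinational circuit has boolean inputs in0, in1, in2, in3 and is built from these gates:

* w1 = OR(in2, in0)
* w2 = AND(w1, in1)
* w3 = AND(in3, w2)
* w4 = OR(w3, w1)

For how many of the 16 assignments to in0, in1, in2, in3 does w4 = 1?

12

w4 = OR(w3, w1) must be 1, so at least one of w3, w1 is 1.
Enumerating the 16 input combinations, 12 give w4 = 1 and 4 give w4 = 0.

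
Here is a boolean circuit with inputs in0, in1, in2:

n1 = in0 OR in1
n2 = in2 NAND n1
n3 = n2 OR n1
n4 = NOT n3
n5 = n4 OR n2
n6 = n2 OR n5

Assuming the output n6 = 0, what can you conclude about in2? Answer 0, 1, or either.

1

n6 = n2 OR n5 must be 0, so both n2 = 0 and n5 = 0.
Every assignment with n6 = 0 has in2 = 1; there are 3 such assignment(s).
  in0=0, in1=1, in2=1
  in0=1, in1=0, in2=1
  in0=1, in1=1, in2=1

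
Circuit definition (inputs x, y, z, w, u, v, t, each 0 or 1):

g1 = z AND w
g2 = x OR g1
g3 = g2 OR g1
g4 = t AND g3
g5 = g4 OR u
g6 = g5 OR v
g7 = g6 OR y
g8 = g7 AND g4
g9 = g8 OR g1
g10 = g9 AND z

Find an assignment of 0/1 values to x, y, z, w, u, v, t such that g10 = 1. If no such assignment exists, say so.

x=1 y=0 z=1 w=1 u=0 v=0 t=0

Check with x=1 y=0 z=1 w=1 u=0 v=0 t=0:
g1 = z AND w = 1 AND 1 = 1
g2 = x OR g1 = 1 OR 1 = 1
g3 = g2 OR g1 = 1 OR 1 = 1
g4 = t AND g3 = 0 AND 1 = 0
g5 = g4 OR u = 0 OR 0 = 0
g6 = g5 OR v = 0 OR 0 = 0
g7 = g6 OR y = 0 OR 0 = 0
g8 = g7 AND g4 = 0 AND 0 = 0
g9 = g8 OR g1 = 0 OR 1 = 1
g10 = g9 AND z = 1 AND 1 = 1
So g10 = 1 as required.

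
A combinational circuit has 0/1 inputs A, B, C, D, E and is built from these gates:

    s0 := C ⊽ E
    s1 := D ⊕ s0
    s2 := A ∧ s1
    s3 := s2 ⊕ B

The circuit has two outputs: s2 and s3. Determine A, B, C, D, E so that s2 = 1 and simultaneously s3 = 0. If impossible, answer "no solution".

A=1, B=1, C=1, D=1, E=1

Check with A=1, B=1, C=1, D=1, E=1:
s0 = C ⊽ E = 1 ⊽ 1 = 0
s1 = D ⊕ s0 = 1 ⊕ 0 = 1
s2 = A ∧ s1 = 1 ∧ 1 = 1
s3 = s2 ⊕ B = 1 ⊕ 1 = 0
So s2 = 1 and s3 = 0.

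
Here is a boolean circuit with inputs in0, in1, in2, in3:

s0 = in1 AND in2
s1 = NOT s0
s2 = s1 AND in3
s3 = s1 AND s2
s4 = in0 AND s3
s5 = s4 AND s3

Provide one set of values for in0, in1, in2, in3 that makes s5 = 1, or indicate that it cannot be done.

in0=1 in1=0 in2=0 in3=1

s5 = s4 AND s3 must be 1, so both s4 = 1 and s3 = 1.
Check with in0=1 in1=0 in2=0 in3=1:
s0 = in1 AND in2 = 0 AND 0 = 0
s1 = NOT s0 = NOT 0 = 1
s2 = s1 AND in3 = 1 AND 1 = 1
s3 = s1 AND s2 = 1 AND 1 = 1
s4 = in0 AND s3 = 1 AND 1 = 1
s5 = s4 AND s3 = 1 AND 1 = 1
So s5 = 1 as required.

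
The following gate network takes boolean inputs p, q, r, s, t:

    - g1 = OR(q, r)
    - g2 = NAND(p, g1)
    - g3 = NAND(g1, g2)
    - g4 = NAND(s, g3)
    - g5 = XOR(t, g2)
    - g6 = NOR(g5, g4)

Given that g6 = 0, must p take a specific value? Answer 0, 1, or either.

either

Both values of p occur among assignments with g6 = 0:
  p=0: p=0, q=0, r=0, s=0, t=0
  p=1: p=1, q=0, r=0, s=0, t=0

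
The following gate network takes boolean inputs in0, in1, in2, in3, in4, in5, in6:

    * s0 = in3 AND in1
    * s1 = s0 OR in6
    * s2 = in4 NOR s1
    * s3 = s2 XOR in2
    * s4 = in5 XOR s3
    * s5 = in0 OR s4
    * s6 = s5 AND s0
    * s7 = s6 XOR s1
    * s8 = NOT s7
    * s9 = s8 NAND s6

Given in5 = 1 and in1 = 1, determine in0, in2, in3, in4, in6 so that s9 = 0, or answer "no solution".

in0=0 in2=0 in3=1 in4=1 in6=1

s9 = s8 NAND s6 must be 0, so both s8 = 1 and s6 = 1.
Check with in5 = 1 and in1 = 1 and in0=0, in2=0, in3=1, in4=1, in6=1:
s0 = in3 AND in1 = 1 AND 1 = 1
s1 = s0 OR in6 = 1 OR 1 = 1
s2 = in4 NOR s1 = 1 NOR 1 = 0
s3 = s2 XOR in2 = 0 XOR 0 = 0
s4 = in5 XOR s3 = 1 XOR 0 = 1
s5 = in0 OR s4 = 0 OR 1 = 1
s6 = s5 AND s0 = 1 AND 1 = 1
s7 = s6 XOR s1 = 1 XOR 1 = 0
s8 = NOT s7 = NOT 0 = 1
s9 = s8 NAND s6 = 1 NAND 1 = 0
So s9 = 0.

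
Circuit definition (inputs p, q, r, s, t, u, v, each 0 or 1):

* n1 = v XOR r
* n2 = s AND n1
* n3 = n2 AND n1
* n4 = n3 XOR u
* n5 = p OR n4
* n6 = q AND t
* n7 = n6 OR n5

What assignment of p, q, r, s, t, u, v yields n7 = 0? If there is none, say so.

p=0 q=0 r=0 s=0 t=0 u=0 v=1

n7 = n6 OR n5 must be 0, so both n6 = 0 and n5 = 0.
n6 = q AND t must be 0, so at least one of q, t is 0.
n5 = p OR n4 must be 0, so both p = 0 and n4 = 0.
Check with p=0 q=0 r=0 s=0 t=0 u=0 v=1:
n1 = v XOR r = 1 XOR 0 = 1
n2 = s AND n1 = 0 AND 1 = 0
n3 = n2 AND n1 = 0 AND 1 = 0
n4 = n3 XOR u = 0 XOR 0 = 0
n5 = p OR n4 = 0 OR 0 = 0
n6 = q AND t = 0 AND 0 = 0
n7 = n6 OR n5 = 0 OR 0 = 0
So n7 = 0 as required.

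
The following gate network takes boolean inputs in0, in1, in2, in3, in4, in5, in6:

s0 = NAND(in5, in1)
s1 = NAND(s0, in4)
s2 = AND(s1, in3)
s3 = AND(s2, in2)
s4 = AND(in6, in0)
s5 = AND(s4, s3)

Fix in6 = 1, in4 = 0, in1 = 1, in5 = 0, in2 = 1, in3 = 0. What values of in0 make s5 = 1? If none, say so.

no solution exists

With in6 = 1, in4 = 0, in1 = 1, in5 = 0, in2 = 1, in3 = 0 fixed, none of the 2 settings of in0 give s5 = 1.
For example, with in0=1:
s0 = NAND(in5, in1) = NAND(0, 1) = 1
s1 = NAND(s0, in4) = NAND(1, 0) = 1
s2 = AND(s1, in3) = AND(1, 0) = 0
s3 = AND(s2, in2) = AND(0, 1) = 0
s4 = AND(in6, in0) = AND(1, 1) = 1
s5 = AND(s4, s3) = AND(1, 0) = 0
giving s5 = 0 ≠ 1.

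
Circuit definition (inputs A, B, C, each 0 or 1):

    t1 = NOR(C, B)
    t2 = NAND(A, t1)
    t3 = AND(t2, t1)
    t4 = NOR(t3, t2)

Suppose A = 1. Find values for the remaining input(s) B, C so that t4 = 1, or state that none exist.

Check with A = 1 and B=0, C=0:
t1 = NOR(C, B) = NOR(0, 0) = 1
t2 = NAND(A, t1) = NAND(1, 1) = 0
t3 = AND(t2, t1) = AND(0, 1) = 0
t4 = NOR(t3, t2) = NOR(0, 0) = 1
So t4 = 1.

B=0 C=0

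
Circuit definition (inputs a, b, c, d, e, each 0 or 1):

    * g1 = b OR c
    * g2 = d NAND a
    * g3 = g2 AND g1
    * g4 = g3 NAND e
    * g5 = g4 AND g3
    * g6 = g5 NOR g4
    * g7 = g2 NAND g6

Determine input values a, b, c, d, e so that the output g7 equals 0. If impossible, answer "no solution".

a=1, b=1, c=1, d=0, e=1

g7 = g2 NAND g6 must be 0, so both g2 = 1 and g6 = 1.
g2 = d NAND a must be 1, so at least one of d, a is 0.
Check with a=1, b=1, c=1, d=0, e=1:
g1 = b OR c = 1 OR 1 = 1
g2 = d NAND a = 0 NAND 1 = 1
g3 = g2 AND g1 = 1 AND 1 = 1
g4 = g3 NAND e = 1 NAND 1 = 0
g5 = g4 AND g3 = 0 AND 1 = 0
g6 = g5 NOR g4 = 0 NOR 0 = 1
g7 = g2 NAND g6 = 1 NAND 1 = 0
So g7 = 0 as required.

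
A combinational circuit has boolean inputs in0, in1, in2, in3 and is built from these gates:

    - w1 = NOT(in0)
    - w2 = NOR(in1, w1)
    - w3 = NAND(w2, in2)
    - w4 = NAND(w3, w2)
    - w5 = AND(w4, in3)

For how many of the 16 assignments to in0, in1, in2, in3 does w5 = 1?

7

w5 = AND(w4, in3) must be 1, so both w4 = 1 and in3 = 1.
Enumerating the 16 input combinations, 7 give w5 = 1 and 9 give w5 = 0.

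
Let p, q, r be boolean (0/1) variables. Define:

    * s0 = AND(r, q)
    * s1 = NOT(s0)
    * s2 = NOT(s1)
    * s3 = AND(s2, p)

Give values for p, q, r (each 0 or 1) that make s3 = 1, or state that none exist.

p=1 q=1 r=1

s3 = AND(s2, p) must be 1, so both s2 = 1 and p = 1.
s2 = NOT(s1) must be 1, so s1 = 0.
Check with p=1 q=1 r=1:
s0 = AND(r, q) = AND(1, 1) = 1
s1 = NOT(s0) = NOT 1 = 0
s2 = NOT(s1) = NOT 0 = 1
s3 = AND(s2, p) = AND(1, 1) = 1
So s3 = 1 as required.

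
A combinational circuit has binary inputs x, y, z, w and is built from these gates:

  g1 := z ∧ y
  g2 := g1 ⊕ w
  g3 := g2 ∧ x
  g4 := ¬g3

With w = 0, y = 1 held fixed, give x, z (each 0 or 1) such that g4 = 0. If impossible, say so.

g4 = ¬g3 must be 0, so g3 = 1.
Check with w = 0, y = 1 and x=1, z=1:
g1 = z ∧ y = 1 ∧ 1 = 1
g2 = g1 ⊕ w = 1 ⊕ 0 = 1
g3 = g2 ∧ x = 1 ∧ 1 = 1
g4 = ¬g3 = ¬1 = 0
So g4 = 0.

x=1 z=1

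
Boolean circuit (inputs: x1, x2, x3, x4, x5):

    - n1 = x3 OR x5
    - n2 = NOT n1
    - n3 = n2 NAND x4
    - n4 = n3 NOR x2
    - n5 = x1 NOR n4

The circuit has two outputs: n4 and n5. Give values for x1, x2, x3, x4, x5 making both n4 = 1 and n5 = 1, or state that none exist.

no solution exists

Across all 32 input combinations, none give both n4 = 1 and n5 = 1.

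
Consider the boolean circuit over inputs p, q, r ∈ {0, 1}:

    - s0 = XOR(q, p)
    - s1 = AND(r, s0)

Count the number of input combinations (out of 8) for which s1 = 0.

6

s1 = AND(r, s0) must be 0, so at least one of r, s0 is 0.
Enumerating the 8 input combinations, 6 give s1 = 0 and 2 give s1 = 1.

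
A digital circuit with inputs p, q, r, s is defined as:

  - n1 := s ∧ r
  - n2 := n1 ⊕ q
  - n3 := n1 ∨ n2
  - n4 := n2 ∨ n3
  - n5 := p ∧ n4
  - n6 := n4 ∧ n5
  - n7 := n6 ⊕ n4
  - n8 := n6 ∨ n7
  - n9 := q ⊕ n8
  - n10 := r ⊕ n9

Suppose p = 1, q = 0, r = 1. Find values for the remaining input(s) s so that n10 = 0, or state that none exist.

s=1

Check with p = 1, q = 0, r = 1 and s=1:
n1 = s ∧ r = 1 ∧ 1 = 1
n2 = n1 ⊕ q = 1 ⊕ 0 = 1
n3 = n1 ∨ n2 = 1 ∨ 1 = 1
n4 = n2 ∨ n3 = 1 ∨ 1 = 1
n5 = p ∧ n4 = 1 ∧ 1 = 1
n6 = n4 ∧ n5 = 1 ∧ 1 = 1
n7 = n6 ⊕ n4 = 1 ⊕ 1 = 0
n8 = n6 ∨ n7 = 1 ∨ 0 = 1
n9 = q ⊕ n8 = 0 ⊕ 1 = 1
n10 = r ⊕ n9 = 1 ⊕ 1 = 0
So n10 = 0.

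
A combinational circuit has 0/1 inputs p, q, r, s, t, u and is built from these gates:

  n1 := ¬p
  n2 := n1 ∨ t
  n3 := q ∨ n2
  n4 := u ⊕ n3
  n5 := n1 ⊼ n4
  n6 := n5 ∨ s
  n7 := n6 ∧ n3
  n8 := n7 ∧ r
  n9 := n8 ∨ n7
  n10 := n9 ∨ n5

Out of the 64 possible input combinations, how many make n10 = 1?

56

n10 = n9 ∨ n5 must be 1, so at least one of n9, n5 is 1.
Enumerating the 64 input combinations, 56 give n10 = 1 and 8 give n10 = 0.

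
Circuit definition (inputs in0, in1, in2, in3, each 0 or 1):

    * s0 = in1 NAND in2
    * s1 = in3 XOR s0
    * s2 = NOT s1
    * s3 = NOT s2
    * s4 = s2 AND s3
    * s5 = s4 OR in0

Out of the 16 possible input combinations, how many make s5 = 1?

8

s5 = s4 OR in0 must be 1, so at least one of s4, in0 is 1.
Enumerating the 16 input combinations, 8 give s5 = 1 and 8 give s5 = 0.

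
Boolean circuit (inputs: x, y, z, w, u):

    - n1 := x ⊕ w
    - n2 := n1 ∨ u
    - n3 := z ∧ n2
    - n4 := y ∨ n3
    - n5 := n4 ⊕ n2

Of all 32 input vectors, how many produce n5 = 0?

n5 = n4 ⊕ n2 must be 0, so n4 and n2 are equal.
Enumerating the 32 input combinations, 22 give n5 = 0 and 10 give n5 = 1.

22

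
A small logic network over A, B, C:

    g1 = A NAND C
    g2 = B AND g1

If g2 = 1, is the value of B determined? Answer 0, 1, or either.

g2 = B AND g1 must be 1, so both B = 1 and g1 = 1.
g1 = A NAND C must be 1, so at least one of A, C is 0.
Every assignment with g2 = 1 has B = 1; there are 3 such assignment(s).
  A=0, B=1, C=0
  A=0, B=1, C=1
  A=1, B=1, C=0

1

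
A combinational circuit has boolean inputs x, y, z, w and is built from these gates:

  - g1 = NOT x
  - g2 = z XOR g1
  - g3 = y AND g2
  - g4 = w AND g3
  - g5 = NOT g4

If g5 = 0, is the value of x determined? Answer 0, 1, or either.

Both values of x occur among assignments with g5 = 0:
  x=0: x=0, y=1, z=0, w=1
  x=1: x=1, y=1, z=1, w=1

either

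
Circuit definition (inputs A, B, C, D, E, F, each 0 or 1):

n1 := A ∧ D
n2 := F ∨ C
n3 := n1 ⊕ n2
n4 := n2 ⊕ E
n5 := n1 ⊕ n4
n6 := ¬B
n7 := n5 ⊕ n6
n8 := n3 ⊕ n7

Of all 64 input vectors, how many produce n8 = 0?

n8 = n3 ⊕ n7 must be 0, so n3 and n7 are equal.
Enumerating the 64 input combinations, 32 give n8 = 0 and 32 give n8 = 1.

32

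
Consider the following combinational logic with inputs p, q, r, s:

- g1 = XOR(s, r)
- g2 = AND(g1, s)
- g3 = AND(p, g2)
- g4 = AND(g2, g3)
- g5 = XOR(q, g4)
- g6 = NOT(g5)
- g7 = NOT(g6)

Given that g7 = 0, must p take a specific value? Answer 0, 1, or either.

Both values of p occur among assignments with g7 = 0:
  p=0: p=0, q=0, r=0, s=0
  p=1: p=1, q=0, r=0, s=0

either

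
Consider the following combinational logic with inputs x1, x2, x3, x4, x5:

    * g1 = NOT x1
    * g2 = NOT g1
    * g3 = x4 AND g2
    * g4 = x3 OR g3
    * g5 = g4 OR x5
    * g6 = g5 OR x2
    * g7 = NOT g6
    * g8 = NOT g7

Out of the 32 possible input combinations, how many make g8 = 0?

3

g8 = NOT g7 must be 0, so g7 = 1.
g7 = NOT g6 must be 1, so g6 = 0.
g6 = g5 OR x2 must be 0, so both g5 = 0 and x2 = 0.
Enumerating the 32 input combinations, 3 give g8 = 0 and 29 give g8 = 1.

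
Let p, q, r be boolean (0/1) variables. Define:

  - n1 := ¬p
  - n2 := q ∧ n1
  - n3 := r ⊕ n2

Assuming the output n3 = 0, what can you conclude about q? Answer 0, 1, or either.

either

Both values of q occur among assignments with n3 = 0:
  q=0: p=0, q=0, r=0
  q=1: p=0, q=1, r=1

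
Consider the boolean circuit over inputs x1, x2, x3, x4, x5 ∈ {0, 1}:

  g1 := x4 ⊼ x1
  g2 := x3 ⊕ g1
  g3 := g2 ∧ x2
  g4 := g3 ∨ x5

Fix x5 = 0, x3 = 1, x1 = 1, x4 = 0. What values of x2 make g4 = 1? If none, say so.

no solution exists

With x5 = 0, x3 = 1, x1 = 1, x4 = 0 fixed, none of the 2 settings of x2 give g4 = 1.
For example, with x2=1:
g1 = x4 ⊼ x1 = 0 ⊼ 1 = 1
g2 = x3 ⊕ g1 = 1 ⊕ 1 = 0
g3 = g2 ∧ x2 = 0 ∧ 1 = 0
g4 = g3 ∨ x5 = 0 ∨ 0 = 0
giving g4 = 0 ≠ 1.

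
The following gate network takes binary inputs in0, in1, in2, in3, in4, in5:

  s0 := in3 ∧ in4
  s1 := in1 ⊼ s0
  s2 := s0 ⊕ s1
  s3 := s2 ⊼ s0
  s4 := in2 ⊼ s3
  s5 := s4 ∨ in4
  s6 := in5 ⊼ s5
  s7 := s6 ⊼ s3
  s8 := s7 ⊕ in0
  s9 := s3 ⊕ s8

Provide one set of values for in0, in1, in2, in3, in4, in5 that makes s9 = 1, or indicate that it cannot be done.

Check with in0=0, in1=0, in2=1, in3=0, in4=1, in5=0:
s0 = in3 ∧ in4 = 0 ∧ 1 = 0
s1 = in1 ⊼ s0 = 0 ⊼ 0 = 1
s2 = s0 ⊕ s1 = 0 ⊕ 1 = 1
s3 = s2 ⊼ s0 = 1 ⊼ 0 = 1
s4 = in2 ⊼ s3 = 1 ⊼ 1 = 0
s5 = s4 ∨ in4 = 0 ∨ 1 = 1
s6 = in5 ⊼ s5 = 0 ⊼ 1 = 1
s7 = s6 ⊼ s3 = 1 ⊼ 1 = 0
s8 = s7 ⊕ in0 = 0 ⊕ 0 = 0
s9 = s3 ⊕ s8 = 1 ⊕ 0 = 1
So s9 = 1 as required.

in0=0, in1=0, in2=1, in3=0, in4=1, in5=0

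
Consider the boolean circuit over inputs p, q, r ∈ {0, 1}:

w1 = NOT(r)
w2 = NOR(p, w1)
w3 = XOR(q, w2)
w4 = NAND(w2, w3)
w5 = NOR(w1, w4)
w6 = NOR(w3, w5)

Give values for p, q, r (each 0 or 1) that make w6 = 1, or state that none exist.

p=1, q=0, r=0

w6 = NOR(w3, w5) must be 1, so both w3 = 0 and w5 = 0.
w3 = XOR(q, w2) must be 0, so q and w2 are equal.
w5 = NOR(w1, w4) must be 0, so at least one of w1, w4 is 1.
Check with p=1, q=0, r=0:
w1 = NOT(r) = NOT 0 = 1
w2 = NOR(p, w1) = NOR(1, 1) = 0
w3 = XOR(q, w2) = XOR(0, 0) = 0
w4 = NAND(w2, w3) = NAND(0, 0) = 1
w5 = NOR(w1, w4) = NOR(1, 1) = 0
w6 = NOR(w3, w5) = NOR(0, 0) = 1
So w6 = 1 as required.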